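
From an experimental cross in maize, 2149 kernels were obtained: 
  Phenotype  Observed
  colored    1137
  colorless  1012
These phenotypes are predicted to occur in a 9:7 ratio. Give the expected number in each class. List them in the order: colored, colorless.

1208.8125, 940.1875

Expected counts for N = 2149 under a 9:7 ratio (total parts = 16):
  colored: 2149 × 9/16 = 1208.8125
  colorless: 2149 × 7/16 = 940.1875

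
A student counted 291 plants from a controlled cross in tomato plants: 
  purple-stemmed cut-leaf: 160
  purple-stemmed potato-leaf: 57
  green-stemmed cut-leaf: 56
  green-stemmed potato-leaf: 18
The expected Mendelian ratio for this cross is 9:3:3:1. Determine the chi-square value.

0.232

Under the 9:3:3:1 hypothesis (Σ ratio = 16, N = 291):
  purple-stemmed cut-leaf: 291 × 9/16 = 163.6875
  purple-stemmed potato-leaf: 291 × 3/16 = 54.5625
  green-stemmed cut-leaf: 291 × 3/16 = 54.5625
  green-stemmed potato-leaf: 291 × 1/16 = 18.1875
χ² = Σ (O − E)² / E
  purple-stemmed cut-leaf: (160 − 163.6875)² / 163.6875 = 0.0831
  purple-stemmed potato-leaf: (57 − 54.5625)² / 54.5625 = 0.1089
  green-stemmed cut-leaf: (56 − 54.5625)² / 54.5625 = 0.0379
  green-stemmed potato-leaf: (18 − 18.1875)² / 18.1875 = 0.0019
χ² = 0.0831 + 0.1089 + 0.0379 + 0.0019 = 0.2318 ≈ 0.232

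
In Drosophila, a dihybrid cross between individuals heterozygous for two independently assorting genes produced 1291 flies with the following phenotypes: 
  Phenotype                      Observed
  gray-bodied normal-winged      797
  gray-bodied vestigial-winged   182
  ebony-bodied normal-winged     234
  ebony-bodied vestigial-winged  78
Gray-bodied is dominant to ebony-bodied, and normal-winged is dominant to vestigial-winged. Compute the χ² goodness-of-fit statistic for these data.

22.166

A dihybrid F₂ with independent assortment and complete dominance at both loci gives a 9:3:3:1 phenotypic ratio.
Under the 9:3:3:1 hypothesis (Σ ratio = 16, N = 1291):
  gray-bodied normal-winged: 1291 × 9/16 = 726.1875
  gray-bodied vestigial-winged: 1291 × 3/16 = 242.0625
  ebony-bodied normal-winged: 1291 × 3/16 = 242.0625
  ebony-bodied vestigial-winged: 1291 × 1/16 = 80.6875
χ² = Σ (O − E)² / E
  gray-bodied normal-winged: (797 − 726.1875)² / 726.1875 = 6.9051
  gray-bodied vestigial-winged: (182 − 242.0625)² / 242.0625 = 14.9032
  ebony-bodied normal-winged: (234 − 242.0625)² / 242.0625 = 0.2685
  ebony-bodied vestigial-winged: (78 − 80.6875)² / 80.6875 = 0.0895
χ² = 6.9051 + 14.9032 + 0.2685 + 0.0895 = 22.1663 ≈ 22.166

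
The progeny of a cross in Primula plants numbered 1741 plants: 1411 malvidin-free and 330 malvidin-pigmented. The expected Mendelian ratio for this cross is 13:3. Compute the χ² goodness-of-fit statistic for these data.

0.048

The 13:3 ratio has 16 parts, so with N = 1741 the expected counts are:
  malvidin-free: 1741 × 13/16 = 1414.5625
  malvidin-pigmented: 1741 × 3/16 = 326.4375
χ² = Σ (O − E)² / E
  malvidin-free: (1411 − 1414.5625)² / 1414.5625 = 0.0090
  malvidin-pigmented: (330 − 326.4375)² / 326.4375 = 0.0389
χ² = 0.0090 + 0.0389 = 0.0479 ≈ 0.048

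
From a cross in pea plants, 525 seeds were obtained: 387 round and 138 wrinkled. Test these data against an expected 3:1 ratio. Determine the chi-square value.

Expected counts for N = 525 under a 3:1 ratio (total parts = 4):
  round: 525 × 3/4 = 393.75
  wrinkled: 525 × 1/4 = 131.25
χ² = Σ (O − E)² / E
  round: (387 − 393.75)² / 393.75 = 0.1157
  wrinkled: (138 − 131.25)² / 131.25 = 0.3471
χ² = 0.1157 + 0.3471 = 0.4628 ≈ 0.463

0.463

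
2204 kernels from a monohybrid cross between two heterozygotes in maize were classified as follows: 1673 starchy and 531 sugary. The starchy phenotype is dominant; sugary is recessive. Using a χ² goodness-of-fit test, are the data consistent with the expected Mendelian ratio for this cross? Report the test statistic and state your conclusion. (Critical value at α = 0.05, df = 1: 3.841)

For a monohybrid cross between heterozygotes with complete dominance, the expected phenotypic ratio is 3:1.
Total ratio parts = 4. Expected numbers out of 2204:
  starchy: 2204 × 3/4 = 1653
  sugary: 2204 × 1/4 = 551
χ² = Σ (O − E)² / E
  starchy: (1673 − 1653)² / 1653 = 0.2420
  sugary: (531 − 551)² / 551 = 0.7260
χ² = 0.2420 + 0.7260 = 0.968
Degrees of freedom = 2 − 1 = 1; critical value at α = 0.05 is 3.841.
Since 0.968 < 3.841, we fail to reject the null hypothesis — the data are consistent with the 3:1 ratio.

0.968; consistent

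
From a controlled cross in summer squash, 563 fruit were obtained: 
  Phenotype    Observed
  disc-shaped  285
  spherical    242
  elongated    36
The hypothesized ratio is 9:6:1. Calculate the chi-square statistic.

Under the 9:6:1 hypothesis (Σ ratio = 16, N = 563):
  disc-shaped: 563 × 9/16 = 316.6875
  spherical: 563 × 6/16 = 211.125
  elongated: 563 × 1/16 = 35.1875
χ² = Σ (O − E)² / E
  disc-shaped: (285 − 316.6875)² / 316.6875 = 3.1706
  spherical: (242 − 211.125)² / 211.125 = 4.5152
  elongated: (36 − 35.1875)² / 35.1875 = 0.0188
χ² = 3.1706 + 4.5152 + 0.0188 = 7.7046 ≈ 7.705

7.705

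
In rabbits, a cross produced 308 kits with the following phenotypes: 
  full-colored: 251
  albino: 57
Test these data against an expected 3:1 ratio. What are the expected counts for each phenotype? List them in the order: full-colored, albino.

Under the 3:1 hypothesis (Σ ratio = 4, N = 308):
  full-colored: 308 × 3/4 = 231
  albino: 308 × 1/4 = 77

231, 77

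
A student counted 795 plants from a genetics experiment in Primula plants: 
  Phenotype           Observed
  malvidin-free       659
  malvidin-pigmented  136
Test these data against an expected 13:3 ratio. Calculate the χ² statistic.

1.409

Expected counts for N = 795 under a 13:3 ratio (total parts = 16):
  malvidin-free: 795 × 13/16 = 645.9375
  malvidin-pigmented: 795 × 3/16 = 149.0625
χ² = Σ (O − E)² / E
  malvidin-free: (659 − 645.9375)² / 645.9375 = 0.2642
  malvidin-pigmented: (136 − 149.0625)² / 149.0625 = 1.1447
χ² = 0.2642 + 1.1447 = 1.4089 ≈ 1.409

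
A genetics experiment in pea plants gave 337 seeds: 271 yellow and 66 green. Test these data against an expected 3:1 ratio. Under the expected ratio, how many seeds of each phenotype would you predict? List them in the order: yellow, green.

252.75, 84.25

Total ratio parts = 4. Expected numbers out of 337:
  yellow: 337 × 3/4 = 252.75
  green: 337 × 1/4 = 84.25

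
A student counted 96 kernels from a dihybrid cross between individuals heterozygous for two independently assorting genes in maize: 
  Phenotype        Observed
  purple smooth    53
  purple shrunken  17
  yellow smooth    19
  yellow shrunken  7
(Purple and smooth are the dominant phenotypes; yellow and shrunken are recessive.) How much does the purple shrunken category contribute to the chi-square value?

0.056

A dihybrid F₂ with independent assortment and complete dominance at both loci gives a 9:3:3:1 phenotypic ratio.
The 9:3:3:1 ratio has 16 parts, so with N = 96 the expected counts are:
  purple smooth: 96 × 9/16 = 54
  purple shrunken: 96 × 3/16 = 18
  yellow smooth: 96 × 3/16 = 18
  yellow shrunken: 96 × 1/16 = 6
Contribution of purple shrunken: (17 − 18)² / 18 = 0.0556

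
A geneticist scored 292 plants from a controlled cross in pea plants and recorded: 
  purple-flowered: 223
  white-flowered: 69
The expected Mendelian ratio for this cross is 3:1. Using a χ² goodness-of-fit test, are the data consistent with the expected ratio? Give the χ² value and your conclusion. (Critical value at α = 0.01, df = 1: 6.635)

0.292; consistent

The 3:1 ratio has 4 parts, so with N = 292 the expected counts are:
  purple-flowered: 292 × 3/4 = 219
  white-flowered: 292 × 1/4 = 73
χ² = Σ (O − E)² / E
  purple-flowered: (223 − 219)² / 219 = 0.0731
  white-flowered: (69 − 73)² / 73 = 0.2192
χ² = 0.0731 + 0.2192 = 0.2923 ≈ 0.292
Degrees of freedom = 2 − 1 = 1; critical value at α = 0.01 is 6.635.
Since 0.292 < 6.635, we fail to reject the null hypothesis — the data are consistent with the 3:1 ratio.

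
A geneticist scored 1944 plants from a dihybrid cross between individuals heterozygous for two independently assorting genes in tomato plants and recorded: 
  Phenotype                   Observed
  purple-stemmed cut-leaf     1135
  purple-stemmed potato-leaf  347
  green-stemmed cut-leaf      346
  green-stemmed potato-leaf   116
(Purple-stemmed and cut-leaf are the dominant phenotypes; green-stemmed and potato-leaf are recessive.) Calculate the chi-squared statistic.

A dihybrid F₂ with independent assortment and complete dominance at both loci gives a 9:3:3:1 phenotypic ratio.
Under the 9:3:3:1 hypothesis (Σ ratio = 16, N = 1944):
  purple-stemmed cut-leaf: 1944 × 9/16 = 1093.5
  purple-stemmed potato-leaf: 1944 × 3/16 = 364.5
  green-stemmed cut-leaf: 1944 × 3/16 = 364.5
  green-stemmed potato-leaf: 1944 × 1/16 = 121.5
χ² = Σ (O − E)² / E
  purple-stemmed cut-leaf: (1135 − 1093.5)² / 1093.5 = 1.5750
  purple-stemmed potato-leaf: (347 − 364.5)² / 364.5 = 0.8402
  green-stemmed cut-leaf: (346 − 364.5)² / 364.5 = 0.9390
  green-stemmed potato-leaf: (116 − 121.5)² / 121.5 = 0.2490
χ² = 1.5750 + 0.8402 + 0.9390 + 0.2490 = 3.6032 ≈ 3.603

3.603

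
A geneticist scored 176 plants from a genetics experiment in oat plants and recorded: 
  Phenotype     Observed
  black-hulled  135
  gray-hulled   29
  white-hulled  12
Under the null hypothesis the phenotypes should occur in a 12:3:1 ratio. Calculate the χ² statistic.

0.644

Expected counts for N = 176 under a 12:3:1 ratio (total parts = 16):
  black-hulled: 176 × 12/16 = 132
  gray-hulled: 176 × 3/16 = 33
  white-hulled: 176 × 1/16 = 11
χ² = Σ (O − E)² / E
  black-hulled: (135 − 132)² / 132 = 0.0682
  gray-hulled: (29 − 33)² / 33 = 0.4848
  white-hulled: (12 − 11)² / 11 = 0.0909
χ² = 0.0682 + 0.4848 + 0.0909 = 0.6439 ≈ 0.644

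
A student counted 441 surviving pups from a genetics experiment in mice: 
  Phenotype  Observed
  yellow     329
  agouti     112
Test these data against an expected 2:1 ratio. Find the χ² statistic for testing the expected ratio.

12.500

The 2:1 ratio has 3 parts, so with N = 441 the expected counts are:
  yellow: 441 × 2/3 = 294
  agouti: 441 × 1/3 = 147
χ² = Σ (O − E)² / E
  yellow: (329 − 294)² / 294 = 4.1667
  agouti: (112 − 147)² / 147 = 8.3333
χ² = 4.1667 + 8.3333 = 12.500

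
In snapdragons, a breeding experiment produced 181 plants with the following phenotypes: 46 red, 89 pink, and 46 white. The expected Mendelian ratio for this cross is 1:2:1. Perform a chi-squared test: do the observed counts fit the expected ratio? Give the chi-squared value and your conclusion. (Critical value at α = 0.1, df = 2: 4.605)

0.050; consistent

The 1:2:1 ratio has 4 parts, so with N = 181 the expected counts are:
  red: 181 × 1/4 = 45.25
  pink: 181 × 2/4 = 90.5
  white: 181 × 1/4 = 45.25
χ² = Σ (O − E)² / E
  red: (46 − 45.25)² / 45.25 = 0.0124
  pink: (89 − 90.5)² / 90.5 = 0.0249
  white: (46 − 45.25)² / 45.25 = 0.0124
χ² = 0.0124 + 0.0249 + 0.0124 = 0.0497 ≈ 0.050
Degrees of freedom = 3 − 1 = 2; critical value at α = 0.1 is 4.605.
Since 0.050 < 4.605, we fail to reject the null hypothesis — the data are consistent with the 1:2:1 ratio.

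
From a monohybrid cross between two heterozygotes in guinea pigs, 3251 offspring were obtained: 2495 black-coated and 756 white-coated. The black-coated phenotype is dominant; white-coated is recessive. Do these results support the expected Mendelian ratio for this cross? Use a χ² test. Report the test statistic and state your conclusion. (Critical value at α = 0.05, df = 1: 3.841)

5.283; not consistent

For a monohybrid cross between heterozygotes with complete dominance, the expected phenotypic ratio is 3:1.
The 3:1 ratio has 4 parts, so with N = 3251 the expected counts are:
  black-coated: 3251 × 3/4 = 2438.25
  white-coated: 3251 × 1/4 = 812.75
χ² = Σ (O − E)² / E
  black-coated: (2495 − 2438.25)² / 2438.25 = 1.3208
  white-coated: (756 − 812.75)² / 812.75 = 3.9625
χ² = 1.3208 + 3.9625 = 5.2833 ≈ 5.283
Degrees of freedom = 2 − 1 = 1; critical value at α = 0.05 is 3.841.
Since 5.283 > 3.841, we reject the null hypothesis — the data do not fit the 3:1 ratio.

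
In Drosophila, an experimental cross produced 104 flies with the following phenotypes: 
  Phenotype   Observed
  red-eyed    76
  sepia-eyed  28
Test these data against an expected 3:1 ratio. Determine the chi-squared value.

0.205

The 3:1 ratio has 4 parts, so with N = 104 the expected counts are:
  red-eyed: 104 × 3/4 = 78
  sepia-eyed: 104 × 1/4 = 26
χ² = Σ (O − E)² / E
  red-eyed: (76 − 78)² / 78 = 0.0513
  sepia-eyed: (28 − 26)² / 26 = 0.1538
χ² = 0.0513 + 0.1538 = 0.2051 ≈ 0.205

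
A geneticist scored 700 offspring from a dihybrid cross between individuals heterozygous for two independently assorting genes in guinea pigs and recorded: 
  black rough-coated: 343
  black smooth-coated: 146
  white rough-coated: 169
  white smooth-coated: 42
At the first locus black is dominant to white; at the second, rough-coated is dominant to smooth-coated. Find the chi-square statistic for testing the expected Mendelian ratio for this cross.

A dihybrid F₂ with independent assortment and complete dominance at both loci gives a 9:3:3:1 phenotypic ratio.
Under the 9:3:3:1 hypothesis (Σ ratio = 16, N = 700):
  black rough-coated: 700 × 9/16 = 393.75
  black smooth-coated: 700 × 3/16 = 131.25
  white rough-coated: 700 × 3/16 = 131.25
  white smooth-coated: 700 × 1/16 = 43.75
χ² = Σ (O − E)² / E
  black rough-coated: (343 − 393.75)² / 393.75 = 6.5411
  black smooth-coated: (146 − 131.25)² / 131.25 = 1.6576
  white rough-coated: (169 − 131.25)² / 131.25 = 10.8576
  white smooth-coated: (42 − 43.75)² / 43.75 = 0.0700
χ² = 6.5411 + 1.6576 + 10.8576 + 0.0700 = 19.1263 ≈ 19.126

19.126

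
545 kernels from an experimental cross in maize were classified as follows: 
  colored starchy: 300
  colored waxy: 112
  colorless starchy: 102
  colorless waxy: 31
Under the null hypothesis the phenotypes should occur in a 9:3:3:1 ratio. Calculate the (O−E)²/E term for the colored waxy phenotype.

The 9:3:3:1 ratio has 16 parts, so with N = 545 the expected counts are:
  colored starchy: 545 × 9/16 = 306.5625
  colored waxy: 545 × 3/16 = 102.1875
  colorless starchy: 545 × 3/16 = 102.1875
  colorless waxy: 545 × 1/16 = 34.0625
Contribution of colored waxy: (112 − 102.1875)² / 102.1875 = 0.9422

0.942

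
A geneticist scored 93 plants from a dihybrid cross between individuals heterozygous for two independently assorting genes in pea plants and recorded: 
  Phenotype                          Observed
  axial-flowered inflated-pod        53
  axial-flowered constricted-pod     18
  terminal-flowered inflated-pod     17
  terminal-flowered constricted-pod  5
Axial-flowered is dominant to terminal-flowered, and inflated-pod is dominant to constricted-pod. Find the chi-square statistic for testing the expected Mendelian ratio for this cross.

0.152

A dihybrid F₂ with independent assortment and complete dominance at both loci gives a 9:3:3:1 phenotypic ratio.
Under the 9:3:3:1 hypothesis (Σ ratio = 16, N = 93):
  axial-flowered inflated-pod: 93 × 9/16 = 52.3125
  axial-flowered constricted-pod: 93 × 3/16 = 17.4375
  terminal-flowered inflated-pod: 93 × 3/16 = 17.4375
  terminal-flowered constricted-pod: 93 × 1/16 = 5.8125
χ² = Σ (O − E)² / E
  axial-flowered inflated-pod: (53 − 52.3125)² / 52.3125 = 0.0090
  axial-flowered constricted-pod: (18 − 17.4375)² / 17.4375 = 0.0181
  terminal-flowered inflated-pod: (17 − 17.4375)² / 17.4375 = 0.0110
  terminal-flowered constricted-pod: (5 − 5.8125)² / 5.8125 = 0.1136
χ² = 0.0090 + 0.0181 + 0.0110 + 0.1136 = 0.1517 ≈ 0.152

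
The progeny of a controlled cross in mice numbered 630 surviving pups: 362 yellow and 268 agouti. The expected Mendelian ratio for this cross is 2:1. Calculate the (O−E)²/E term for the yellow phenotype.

8.010

The 2:1 ratio has 3 parts, so with N = 630 the expected counts are:
  yellow: 630 × 2/3 = 420
  agouti: 630 × 1/3 = 210
Contribution of yellow: (362 − 420)² / 420 = 8.0095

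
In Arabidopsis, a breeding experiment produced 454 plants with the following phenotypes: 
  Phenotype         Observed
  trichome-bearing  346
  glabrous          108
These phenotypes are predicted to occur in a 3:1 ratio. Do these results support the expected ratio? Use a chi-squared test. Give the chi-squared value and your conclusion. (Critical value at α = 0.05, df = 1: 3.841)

0.355; consistent

The 3:1 ratio has 4 parts, so with N = 454 the expected counts are:
  trichome-bearing: 454 × 3/4 = 340.5
  glabrous: 454 × 1/4 = 113.5
χ² = Σ (O − E)² / E
  trichome-bearing: (346 − 340.5)² / 340.5 = 0.0888
  glabrous: (108 − 113.5)² / 113.5 = 0.2665
χ² = 0.0888 + 0.2665 = 0.3553 ≈ 0.355
Degrees of freedom = 2 − 1 = 1; critical value at α = 0.05 is 3.841.
Since 0.355 < 3.841, we fail to reject the null hypothesis — the data are consistent with the 3:1 ratio.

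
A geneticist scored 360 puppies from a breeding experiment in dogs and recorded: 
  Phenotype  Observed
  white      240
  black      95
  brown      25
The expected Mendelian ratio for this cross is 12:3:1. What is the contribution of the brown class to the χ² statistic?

Expected counts for N = 360 under a 12:3:1 ratio (total parts = 16):
  white: 360 × 12/16 = 270
  black: 360 × 3/16 = 67.5
  brown: 360 × 1/16 = 22.5
Contribution of brown: (25 − 22.5)² / 22.5 = 0.2778

0.278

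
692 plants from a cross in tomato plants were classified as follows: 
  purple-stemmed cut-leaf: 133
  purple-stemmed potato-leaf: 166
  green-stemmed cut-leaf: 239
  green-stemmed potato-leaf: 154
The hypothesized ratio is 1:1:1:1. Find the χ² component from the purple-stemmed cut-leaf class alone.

Total ratio parts = 4. Expected numbers out of 692:
  purple-stemmed cut-leaf: 692 × 1/4 = 173
  purple-stemmed potato-leaf: 692 × 1/4 = 173
  green-stemmed cut-leaf: 692 × 1/4 = 173
  green-stemmed potato-leaf: 692 × 1/4 = 173
Contribution of purple-stemmed cut-leaf: (133 − 173)² / 173 = 9.2486

9.249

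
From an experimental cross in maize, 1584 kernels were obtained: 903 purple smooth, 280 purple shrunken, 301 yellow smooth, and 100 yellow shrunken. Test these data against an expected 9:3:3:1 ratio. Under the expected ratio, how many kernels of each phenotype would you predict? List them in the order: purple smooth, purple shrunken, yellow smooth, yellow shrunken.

891, 297, 297, 99

Expected counts for N = 1584 under a 9:3:3:1 ratio (total parts = 16):
  purple smooth: 1584 × 9/16 = 891
  purple shrunken: 1584 × 3/16 = 297
  yellow smooth: 1584 × 3/16 = 297
  yellow shrunken: 1584 × 1/16 = 99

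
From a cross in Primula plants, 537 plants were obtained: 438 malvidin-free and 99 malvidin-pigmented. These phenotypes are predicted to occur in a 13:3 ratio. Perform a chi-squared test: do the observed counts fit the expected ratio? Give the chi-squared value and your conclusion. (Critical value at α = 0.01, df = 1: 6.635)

Under the 13:3 hypothesis (Σ ratio = 16, N = 537):
  malvidin-free: 537 × 13/16 = 436.3125
  malvidin-pigmented: 537 × 3/16 = 100.6875
χ² = Σ (O − E)² / E
  malvidin-free: (438 − 436.3125)² / 436.3125 = 0.0065
  malvidin-pigmented: (99 − 100.6875)² / 100.6875 = 0.0283
χ² = 0.0065 + 0.0283 = 0.0348 ≈ 0.035
Degrees of freedom = 2 − 1 = 1; critical value at α = 0.01 is 6.635.
Since 0.035 < 6.635, we fail to reject the null hypothesis — the data are consistent with the 13:3 ratio.

0.035; consistent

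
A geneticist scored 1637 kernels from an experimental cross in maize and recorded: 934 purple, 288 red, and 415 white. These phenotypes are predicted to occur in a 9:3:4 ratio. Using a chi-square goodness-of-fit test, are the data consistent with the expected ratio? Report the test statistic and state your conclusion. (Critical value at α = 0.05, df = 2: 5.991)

1.438; consistent

The 9:3:4 ratio has 16 parts, so with N = 1637 the expected counts are:
  purple: 1637 × 9/16 = 920.8125
  red: 1637 × 3/16 = 306.9375
  white: 1637 × 4/16 = 409.25
χ² = Σ (O − E)² / E
  purple: (934 − 920.8125)² / 920.8125 = 0.1889
  red: (288 − 306.9375)² / 306.9375 = 1.1684
  white: (415 − 409.25)² / 409.25 = 0.0808
χ² = 0.1889 + 1.1684 + 0.0808 = 1.4381 ≈ 1.438
Degrees of freedom = 3 − 1 = 2; critical value at α = 0.05 is 5.991.
Since 1.438 < 5.991, we fail to reject the null hypothesis — the data are consistent with the 9:3:4 ratio.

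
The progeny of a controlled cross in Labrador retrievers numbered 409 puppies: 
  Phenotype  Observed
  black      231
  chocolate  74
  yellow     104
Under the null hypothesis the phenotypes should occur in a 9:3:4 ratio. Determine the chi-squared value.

Under the 9:3:4 hypothesis (Σ ratio = 16, N = 409):
  black: 409 × 9/16 = 230.0625
  chocolate: 409 × 3/16 = 76.6875
  yellow: 409 × 4/16 = 102.25
χ² = Σ (O − E)² / E
  black: (231 − 230.0625)² / 230.0625 = 0.0038
  chocolate: (74 − 76.6875)² / 76.6875 = 0.0942
  yellow: (104 − 102.25)² / 102.25 = 0.0300
χ² = 0.0038 + 0.0942 + 0.0300 = 0.128

0.128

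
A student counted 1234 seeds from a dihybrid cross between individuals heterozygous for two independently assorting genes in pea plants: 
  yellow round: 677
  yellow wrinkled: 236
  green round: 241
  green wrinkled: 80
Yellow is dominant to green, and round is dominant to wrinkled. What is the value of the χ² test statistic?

A dihybrid F₂ with independent assortment and complete dominance at both loci gives a 9:3:3:1 phenotypic ratio.
Under the 9:3:3:1 hypothesis (Σ ratio = 16, N = 1234):
  yellow round: 1234 × 9/16 = 694.125
  yellow wrinkled: 1234 × 3/16 = 231.375
  green round: 1234 × 3/16 = 231.375
  green wrinkled: 1234 × 1/16 = 77.125
χ² = Σ (O − E)² / E
  yellow round: (677 − 694.125)² / 694.125 = 0.4225
  yellow wrinkled: (236 − 231.375)² / 231.375 = 0.0925
  green round: (241 − 231.375)² / 231.375 = 0.4004
  green wrinkled: (80 − 77.125)² / 77.125 = 0.1072
χ² = 0.4225 + 0.0925 + 0.4004 + 0.1072 = 1.0226 ≈ 1.023

1.023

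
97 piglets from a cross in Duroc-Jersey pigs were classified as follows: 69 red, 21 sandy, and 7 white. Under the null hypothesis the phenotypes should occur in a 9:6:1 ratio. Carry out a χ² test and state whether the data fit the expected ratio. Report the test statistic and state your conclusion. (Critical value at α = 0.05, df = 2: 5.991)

Total ratio parts = 16. Expected numbers out of 97:
  red: 97 × 9/16 = 54.5625
  sandy: 97 × 6/16 = 36.375
  white: 97 × 1/16 = 6.0625
χ² = Σ (O − E)² / E
  red: (69 − 54.5625)² / 54.5625 = 3.8202
  sandy: (21 − 36.375)² / 36.375 = 6.4987
  white: (7 − 6.0625)² / 6.0625 = 0.1450
χ² = 3.8202 + 6.4987 + 0.1450 = 10.4639 ≈ 10.464
Degrees of freedom = 3 − 1 = 2; critical value at α = 0.05 is 5.991.
Since 10.464 > 5.991, we reject the null hypothesis — the data do not fit the 9:6:1 ratio.

10.464; not consistent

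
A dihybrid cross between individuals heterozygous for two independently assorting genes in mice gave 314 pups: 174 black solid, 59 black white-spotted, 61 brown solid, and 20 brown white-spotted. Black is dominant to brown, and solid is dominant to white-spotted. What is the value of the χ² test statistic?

A dihybrid F₂ with independent assortment and complete dominance at both loci gives a 9:3:3:1 phenotypic ratio.
The 9:3:3:1 ratio has 16 parts, so with N = 314 the expected counts are:
  black solid: 314 × 9/16 = 176.625
  black white-spotted: 314 × 3/16 = 58.875
  brown solid: 314 × 3/16 = 58.875
  brown white-spotted: 314 × 1/16 = 19.625
χ² = Σ (O − E)² / E
  black solid: (174 − 176.625)² / 176.625 = 0.0390
  black white-spotted: (59 − 58.875)² / 58.875 = 0.0003
  brown solid: (61 − 58.875)² / 58.875 = 0.0767
  brown white-spotted: (20 − 19.625)² / 19.625 = 0.0072
χ² = 0.0390 + 0.0003 + 0.0767 + 0.0072 = 0.1232 ≈ 0.123

0.123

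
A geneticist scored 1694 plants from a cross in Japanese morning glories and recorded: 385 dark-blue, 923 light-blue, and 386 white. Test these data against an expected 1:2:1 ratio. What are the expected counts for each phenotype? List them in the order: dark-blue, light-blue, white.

423.5, 847, 423.5

Expected counts for N = 1694 under a 1:2:1 ratio (total parts = 4):
  dark-blue: 1694 × 1/4 = 423.5
  light-blue: 1694 × 2/4 = 847
  white: 1694 × 1/4 = 423.5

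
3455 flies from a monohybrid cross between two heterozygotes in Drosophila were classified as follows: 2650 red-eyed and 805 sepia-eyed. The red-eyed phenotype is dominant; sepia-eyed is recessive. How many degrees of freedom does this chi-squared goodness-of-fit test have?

1

For a monohybrid cross between heterozygotes with complete dominance, the expected phenotypic ratio is 3:1.
A goodness-of-fit test with 2 phenotype classes has df = 2 − 1 = 1.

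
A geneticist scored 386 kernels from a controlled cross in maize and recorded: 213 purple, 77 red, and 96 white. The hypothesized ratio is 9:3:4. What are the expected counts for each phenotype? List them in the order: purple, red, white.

Total ratio parts = 16. Expected numbers out of 386:
  purple: 386 × 9/16 = 217.125
  red: 386 × 3/16 = 72.375
  white: 386 × 4/16 = 96.5

217.125, 72.375, 96.5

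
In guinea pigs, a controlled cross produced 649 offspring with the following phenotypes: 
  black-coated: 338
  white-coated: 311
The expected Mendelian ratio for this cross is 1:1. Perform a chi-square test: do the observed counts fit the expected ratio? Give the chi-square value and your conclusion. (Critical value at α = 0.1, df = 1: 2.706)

1.123; consistent

The 1:1 ratio has 2 parts, so with N = 649 the expected counts are:
  black-coated: 649 × 1/2 = 324.5
  white-coated: 649 × 1/2 = 324.5
χ² = Σ (O − E)² / E
  black-coated: (338 − 324.5)² / 324.5 = 0.5616
  white-coated: (311 − 324.5)² / 324.5 = 0.5616
χ² = 0.5616 + 0.5616 = 1.1232 ≈ 1.123
Degrees of freedom = 2 − 1 = 1; critical value at α = 0.1 is 2.706.
Since 1.123 < 2.706, we fail to reject the null hypothesis — the data are consistent with the 1:1 ratio.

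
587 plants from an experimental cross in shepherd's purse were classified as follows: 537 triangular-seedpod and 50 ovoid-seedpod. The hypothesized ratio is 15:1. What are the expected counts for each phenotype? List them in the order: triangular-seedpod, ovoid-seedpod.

Under the 15:1 hypothesis (Σ ratio = 16, N = 587):
  triangular-seedpod: 587 × 15/16 = 550.3125
  ovoid-seedpod: 587 × 1/16 = 36.6875

550.3125, 36.6875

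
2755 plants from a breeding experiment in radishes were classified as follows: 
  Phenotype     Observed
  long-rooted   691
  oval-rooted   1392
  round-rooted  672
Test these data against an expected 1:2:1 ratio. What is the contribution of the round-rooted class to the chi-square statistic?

Expected counts for N = 2755 under a 1:2:1 ratio (total parts = 4):
  long-rooted: 2755 × 1/4 = 688.75
  oval-rooted: 2755 × 2/4 = 1377.5
  round-rooted: 2755 × 1/4 = 688.75
Contribution of round-rooted: (672 − 688.75)² / 688.75 = 0.4074

0.407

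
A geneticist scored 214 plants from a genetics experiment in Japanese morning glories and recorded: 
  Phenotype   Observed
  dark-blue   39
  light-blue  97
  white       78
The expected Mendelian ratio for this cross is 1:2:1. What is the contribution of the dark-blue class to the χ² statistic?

3.930

Under the 1:2:1 hypothesis (Σ ratio = 4, N = 214):
  dark-blue: 214 × 1/4 = 53.5
  light-blue: 214 × 2/4 = 107
  white: 214 × 1/4 = 53.5
Contribution of dark-blue: (39 − 53.5)² / 53.5 = 3.9299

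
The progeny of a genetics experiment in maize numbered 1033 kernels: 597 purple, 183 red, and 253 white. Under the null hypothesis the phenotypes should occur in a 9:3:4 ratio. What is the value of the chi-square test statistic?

1.134

Under the 9:3:4 hypothesis (Σ ratio = 16, N = 1033):
  purple: 1033 × 9/16 = 581.0625
  red: 1033 × 3/16 = 193.6875
  white: 1033 × 4/16 = 258.25
χ² = Σ (O − E)² / E
  purple: (597 − 581.0625)² / 581.0625 = 0.4371
  red: (183 − 193.6875)² / 193.6875 = 0.5897
  white: (253 − 258.25)² / 258.25 = 0.1067
χ² = 0.4371 + 0.5897 + 0.1067 = 1.1335 ≈ 1.134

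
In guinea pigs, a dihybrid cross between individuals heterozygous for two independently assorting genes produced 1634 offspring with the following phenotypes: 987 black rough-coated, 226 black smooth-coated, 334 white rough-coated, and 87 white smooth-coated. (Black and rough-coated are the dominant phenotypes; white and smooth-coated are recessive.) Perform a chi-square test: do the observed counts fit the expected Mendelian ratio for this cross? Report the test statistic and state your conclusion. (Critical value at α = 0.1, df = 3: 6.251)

30.829; not consistent

A dihybrid F₂ with independent assortment and complete dominance at both loci gives a 9:3:3:1 phenotypic ratio.
Expected counts for N = 1634 under a 9:3:3:1 ratio (total parts = 16):
  black rough-coated: 1634 × 9/16 = 919.125
  black smooth-coated: 1634 × 3/16 = 306.375
  white rough-coated: 1634 × 3/16 = 306.375
  white smooth-coated: 1634 × 1/16 = 102.125
χ² = Σ (O − E)² / E
  black rough-coated: (987 − 919.125)² / 919.125 = 5.0124
  black smooth-coated: (226 − 306.375)² / 306.375 = 21.0857
  white rough-coated: (334 − 306.375)² / 306.375 = 2.4909
  white smooth-coated: (87 − 102.125)² / 102.125 = 2.2401
χ² = 5.0124 + 21.0857 + 2.4909 + 2.2401 = 30.8291 ≈ 30.829
Degrees of freedom = 4 − 1 = 3; critical value at α = 0.1 is 6.251.
Since 30.829 > 6.251, we reject the null hypothesis — the data do not fit the 9:3:3:1 ratio.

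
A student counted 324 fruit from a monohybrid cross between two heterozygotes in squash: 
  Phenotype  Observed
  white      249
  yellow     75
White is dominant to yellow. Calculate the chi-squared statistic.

For a monohybrid cross between heterozygotes with complete dominance, the expected phenotypic ratio is 3:1.
Under the 3:1 hypothesis (Σ ratio = 4, N = 324):
  white: 324 × 3/4 = 243
  yellow: 324 × 1/4 = 81
χ² = Σ (O − E)² / E
  white: (249 − 243)² / 243 = 0.1481
  yellow: (75 − 81)² / 81 = 0.4444
χ² = 0.1481 + 0.4444 = 0.5925 ≈ 0.593

0.593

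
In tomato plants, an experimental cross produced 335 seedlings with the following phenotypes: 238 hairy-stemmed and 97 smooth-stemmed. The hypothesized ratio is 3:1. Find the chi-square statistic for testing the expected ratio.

2.795

Under the 3:1 hypothesis (Σ ratio = 4, N = 335):
  hairy-stemmed: 335 × 3/4 = 251.25
  smooth-stemmed: 335 × 1/4 = 83.75
χ² = Σ (O − E)² / E
  hairy-stemmed: (238 − 251.25)² / 251.25 = 0.6988
  smooth-stemmed: (97 − 83.75)² / 83.75 = 2.0963
χ² = 0.6988 + 2.0963 = 2.7951 ≈ 2.795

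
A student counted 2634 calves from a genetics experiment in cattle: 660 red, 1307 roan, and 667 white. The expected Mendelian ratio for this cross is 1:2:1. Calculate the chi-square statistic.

0.189

Expected counts for N = 2634 under a 1:2:1 ratio (total parts = 4):
  red: 2634 × 1/4 = 658.5
  roan: 2634 × 2/4 = 1317
  white: 2634 × 1/4 = 658.5
χ² = Σ (O − E)² / E
  red: (660 − 658.5)² / 658.5 = 0.0034
  roan: (1307 − 1317)² / 1317 = 0.0759
  white: (667 − 658.5)² / 658.5 = 0.1097
χ² = 0.0034 + 0.0759 + 0.1097 = 0.189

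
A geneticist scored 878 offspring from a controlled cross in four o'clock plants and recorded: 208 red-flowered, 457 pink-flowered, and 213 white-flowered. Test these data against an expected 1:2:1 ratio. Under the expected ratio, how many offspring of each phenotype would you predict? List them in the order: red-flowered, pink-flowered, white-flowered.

219.5, 439, 219.5

Under the 1:2:1 hypothesis (Σ ratio = 4, N = 878):
  red-flowered: 878 × 1/4 = 219.5
  pink-flowered: 878 × 2/4 = 439
  white-flowered: 878 × 1/4 = 219.5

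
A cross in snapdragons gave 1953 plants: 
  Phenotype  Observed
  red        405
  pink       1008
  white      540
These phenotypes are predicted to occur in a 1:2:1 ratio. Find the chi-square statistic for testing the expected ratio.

20.696

The 1:2:1 ratio has 4 parts, so with N = 1953 the expected counts are:
  red: 1953 × 1/4 = 488.25
  pink: 1953 × 2/4 = 976.5
  white: 1953 × 1/4 = 488.25
χ² = Σ (O − E)² / E
  red: (405 − 488.25)² / 488.25 = 14.1947
  pink: (1008 − 976.5)² / 976.5 = 1.0161
  white: (540 − 488.25)² / 488.25 = 5.4850
χ² = 14.1947 + 1.0161 + 5.4850 = 20.6958 ≈ 20.696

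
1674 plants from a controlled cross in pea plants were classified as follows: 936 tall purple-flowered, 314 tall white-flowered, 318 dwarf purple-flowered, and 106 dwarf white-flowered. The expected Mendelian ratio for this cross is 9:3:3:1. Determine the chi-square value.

0.106

Expected counts for N = 1674 under a 9:3:3:1 ratio (total parts = 16):
  tall purple-flowered: 1674 × 9/16 = 941.625
  tall white-flowered: 1674 × 3/16 = 313.875
  dwarf purple-flowered: 1674 × 3/16 = 313.875
  dwarf white-flowered: 1674 × 1/16 = 104.625
χ² = Σ (O − E)² / E
  tall purple-flowered: (936 − 941.625)² / 941.625 = 0.0336
  tall white-flowered: (314 − 313.875)² / 313.875 = 0.0000
  dwarf purple-flowered: (318 − 313.875)² / 313.875 = 0.0542
  dwarf white-flowered: (106 − 104.625)² / 104.625 = 0.0181
χ² = 0.0336 + 0.0000 + 0.0542 + 0.0181 = 0.1059 ≈ 0.106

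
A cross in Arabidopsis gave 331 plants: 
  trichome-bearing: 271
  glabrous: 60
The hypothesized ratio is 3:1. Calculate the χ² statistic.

The 3:1 ratio has 4 parts, so with N = 331 the expected counts are:
  trichome-bearing: 331 × 3/4 = 248.25
  glabrous: 331 × 1/4 = 82.75
χ² = Σ (O − E)² / E
  trichome-bearing: (271 − 248.25)² / 248.25 = 2.0848
  glabrous: (60 − 82.75)² / 82.75 = 6.2545
χ² = 2.0848 + 6.2545 = 8.3393 ≈ 8.339

8.339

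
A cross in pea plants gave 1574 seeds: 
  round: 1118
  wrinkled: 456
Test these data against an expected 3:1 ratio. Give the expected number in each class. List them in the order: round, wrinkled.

1180.5, 393.5

Under the 3:1 hypothesis (Σ ratio = 4, N = 1574):
  round: 1574 × 3/4 = 1180.5
  wrinkled: 1574 × 1/4 = 393.5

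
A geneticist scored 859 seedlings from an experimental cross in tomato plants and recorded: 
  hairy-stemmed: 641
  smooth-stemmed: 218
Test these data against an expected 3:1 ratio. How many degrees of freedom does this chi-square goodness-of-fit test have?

1

A goodness-of-fit test with 2 phenotype classes has df = 2 − 1 = 1.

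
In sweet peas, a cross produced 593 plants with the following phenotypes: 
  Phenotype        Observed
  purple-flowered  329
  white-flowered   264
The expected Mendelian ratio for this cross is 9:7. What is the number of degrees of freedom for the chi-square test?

1

A goodness-of-fit test with 2 phenotype classes has df = 2 − 1 = 1.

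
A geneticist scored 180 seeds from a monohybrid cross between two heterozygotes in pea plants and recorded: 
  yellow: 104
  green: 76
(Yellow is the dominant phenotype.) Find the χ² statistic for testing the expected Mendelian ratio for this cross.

For a monohybrid cross between heterozygotes with complete dominance, the expected phenotypic ratio is 3:1.
Total ratio parts = 4. Expected numbers out of 180:
  yellow: 180 × 3/4 = 135
  green: 180 × 1/4 = 45
χ² = Σ (O − E)² / E
  yellow: (104 − 135)² / 135 = 7.1185
  green: (76 − 45)² / 45 = 21.3556
χ² = 7.1185 + 21.3556 = 28.4741 ≈ 28.474

28.474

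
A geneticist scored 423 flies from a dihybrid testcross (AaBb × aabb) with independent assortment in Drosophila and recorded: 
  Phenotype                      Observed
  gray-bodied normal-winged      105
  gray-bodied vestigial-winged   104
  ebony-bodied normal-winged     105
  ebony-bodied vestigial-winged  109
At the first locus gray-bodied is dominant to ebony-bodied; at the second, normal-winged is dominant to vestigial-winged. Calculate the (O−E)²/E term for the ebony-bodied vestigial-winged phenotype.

0.100

A dihybrid testcross with independent assortment gives a 1:1:1:1 ratio.
Expected counts for N = 423 under a 1:1:1:1 ratio (total parts = 4):
  gray-bodied normal-winged: 423 × 1/4 = 105.75
  gray-bodied vestigial-winged: 423 × 1/4 = 105.75
  ebony-bodied normal-winged: 423 × 1/4 = 105.75
  ebony-bodied vestigial-winged: 423 × 1/4 = 105.75
Contribution of ebony-bodied vestigial-winged: (109 − 105.75)² / 105.75 = 0.0999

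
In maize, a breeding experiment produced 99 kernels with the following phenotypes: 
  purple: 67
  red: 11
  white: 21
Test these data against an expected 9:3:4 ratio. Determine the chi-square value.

5.947

Expected counts for N = 99 under a 9:3:4 ratio (total parts = 16):
  purple: 99 × 9/16 = 55.6875
  red: 99 × 3/16 = 18.5625
  white: 99 × 4/16 = 24.75
χ² = Σ (O − E)² / E
  purple: (67 − 55.6875)² / 55.6875 = 2.2980
  red: (11 − 18.5625)² / 18.5625 = 3.0810
  white: (21 − 24.75)² / 24.75 = 0.5682
χ² = 2.2980 + 3.0810 + 0.5682 = 5.9472 ≈ 5.947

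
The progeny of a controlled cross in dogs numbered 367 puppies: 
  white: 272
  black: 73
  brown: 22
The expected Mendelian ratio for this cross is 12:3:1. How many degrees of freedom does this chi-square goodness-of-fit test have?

2

A goodness-of-fit test with 3 phenotype classes has df = 3 − 1 = 2.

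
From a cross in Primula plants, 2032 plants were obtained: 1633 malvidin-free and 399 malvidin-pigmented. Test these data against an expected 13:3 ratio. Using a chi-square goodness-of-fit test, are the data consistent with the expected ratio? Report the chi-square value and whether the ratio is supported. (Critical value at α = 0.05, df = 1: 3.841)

Expected counts for N = 2032 under a 13:3 ratio (total parts = 16):
  malvidin-free: 2032 × 13/16 = 1651
  malvidin-pigmented: 2032 × 3/16 = 381
χ² = Σ (O − E)² / E
  malvidin-free: (1633 − 1651)² / 1651 = 0.1962
  malvidin-pigmented: (399 − 381)² / 381 = 0.8504
χ² = 0.1962 + 0.8504 = 1.0466 ≈ 1.047
Degrees of freedom = 2 − 1 = 1; critical value at α = 0.05 is 3.841.
Since 1.047 < 3.841, we fail to reject the null hypothesis — the data are consistent with the 13:3 ratio.

1.047; consistent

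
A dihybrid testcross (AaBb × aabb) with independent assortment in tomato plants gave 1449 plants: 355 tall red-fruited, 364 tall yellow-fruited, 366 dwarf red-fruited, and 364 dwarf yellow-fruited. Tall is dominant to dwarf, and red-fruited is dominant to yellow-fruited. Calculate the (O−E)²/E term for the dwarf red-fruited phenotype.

0.039

A dihybrid testcross with independent assortment gives a 1:1:1:1 ratio.
Expected counts for N = 1449 under a 1:1:1:1 ratio (total parts = 4):
  tall red-fruited: 1449 × 1/4 = 362.25
  tall yellow-fruited: 1449 × 1/4 = 362.25
  dwarf red-fruited: 1449 × 1/4 = 362.25
  dwarf yellow-fruited: 1449 × 1/4 = 362.25
Contribution of dwarf red-fruited: (366 − 362.25)² / 362.25 = 0.0388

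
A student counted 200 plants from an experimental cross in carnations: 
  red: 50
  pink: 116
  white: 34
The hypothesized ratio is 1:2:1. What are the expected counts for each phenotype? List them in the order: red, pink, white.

Under the 1:2:1 hypothesis (Σ ratio = 4, N = 200):
  red: 200 × 1/4 = 50
  pink: 200 × 2/4 = 100
  white: 200 × 1/4 = 50

50, 100, 50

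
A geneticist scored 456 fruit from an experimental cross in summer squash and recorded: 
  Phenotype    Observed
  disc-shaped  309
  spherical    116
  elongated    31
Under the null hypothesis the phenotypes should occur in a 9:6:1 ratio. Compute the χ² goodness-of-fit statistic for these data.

28.655

The 9:6:1 ratio has 16 parts, so with N = 456 the expected counts are:
  disc-shaped: 456 × 9/16 = 256.5
  spherical: 456 × 6/16 = 171
  elongated: 456 × 1/16 = 28.5
χ² = Σ (O − E)² / E
  disc-shaped: (309 − 256.5)² / 256.5 = 10.7456
  spherical: (116 − 171)² / 171 = 17.6901
  elongated: (31 − 28.5)² / 28.5 = 0.2193
χ² = 10.7456 + 17.6901 + 0.2193 = 28.655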